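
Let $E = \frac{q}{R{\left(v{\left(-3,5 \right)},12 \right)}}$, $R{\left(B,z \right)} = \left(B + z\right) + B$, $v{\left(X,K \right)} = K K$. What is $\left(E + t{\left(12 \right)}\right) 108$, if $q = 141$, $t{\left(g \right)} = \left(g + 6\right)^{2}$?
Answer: $\frac{1092366}{31} \approx 35238.0$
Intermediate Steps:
$v{\left(X,K \right)} = K^{2}$
$t{\left(g \right)} = \left(6 + g\right)^{2}$
$R{\left(B,z \right)} = z + 2 B$
$E = \frac{141}{62}$ ($E = \frac{141}{12 + 2 \cdot 5^{2}} = \frac{141}{12 + 2 \cdot 25} = \frac{141}{12 + 50} = \frac{141}{62} \approx 2.2742$)
$\left(E + t{\left(12 \right)}\right) 108 = \left(\frac{141}{62} + \left(6 + 12\right)^{2}\right) 108 = \left(\frac{141}{62} + 18^{2}\right) 108 = \left(\frac{141}{62} + 324\right) 108 = \frac{20229}{62} \cdot 108 = \frac{1092366}{31}$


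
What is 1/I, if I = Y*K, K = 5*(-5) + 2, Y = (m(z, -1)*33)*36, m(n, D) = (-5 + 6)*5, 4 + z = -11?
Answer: -1/136620 ≈ -7.3196e-6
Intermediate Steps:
z = -15 (z = -4 - 11 = -15)
m(n, D) = 5 (m(n, D) = 1*5 = 5)
Y = 5940 (Y = (5*33)*36 = 165*36 = 5940)
K = -23 (K = -25 + 2 = -23)
I = -136620 (I = 5940*(-23) = -136620)
1/I = 1/(-136620) = -1/136620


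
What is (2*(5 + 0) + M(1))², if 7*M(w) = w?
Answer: 5041/49 ≈ 102.88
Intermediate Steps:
M(w) = w/7
(2*(5 + 0) + M(1))² = (2*(5 + 0) + (⅐)*1)² = (2*5 + ⅐)² = (10 + ⅐)² = (71/7)² = 5041/49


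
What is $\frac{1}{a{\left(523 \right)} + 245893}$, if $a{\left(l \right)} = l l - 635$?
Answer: $\frac{1}{518787} \approx 1.9276 \cdot 10^{-6}$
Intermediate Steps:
$a{\left(l \right)} = -635 + l^{2}$ ($a{\left(l \right)} = l^{2} - 635 = -635 + l^{2}$)
$\frac{1}{a{\left(523 \right)} + 245893} = \frac{1}{\left(-635 + 523^{2}\right) + 245893} = \frac{1}{\left(-635 + 273529\right) + 245893} = \frac{1}{272894 + 245893} = \frac{1}{518787}$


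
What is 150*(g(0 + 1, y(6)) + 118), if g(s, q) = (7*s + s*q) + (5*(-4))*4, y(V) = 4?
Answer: 7350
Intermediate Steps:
g(s, q) = -80 + 7*s + q*s (g(s, q) = (7*s + q*s) - 20*4 = (7*s + q*s) - 80 = -80 + 7*s + q*s)
150*(g(0 + 1, y(6)) + 118) = 150*((-80 + 7*(0 + 1) + 4*(0 + 1)) + 118) = 150*((-80 + 7*1 + 4*1) + 118) = 150*((-80 + 7 + 4) + 118) = 150*(-69 + 118) = 150*49 = 7350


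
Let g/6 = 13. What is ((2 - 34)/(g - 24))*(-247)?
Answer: 3952/27 ≈ 146.37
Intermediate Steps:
g = 78 (g = 6*13 = 78)
((2 - 34)/(g - 24))*(-247) = ((2 - 34)/(78 - 24))*(-247) = -32/54*(-247) = -32*1/54*(-247) = -16/27*(-247) = 3952/27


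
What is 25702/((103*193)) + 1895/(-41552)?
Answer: 1030298799/826012208 ≈ 1.2473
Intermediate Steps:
25702/((103*193)) + 1895/(-41552) = 25702/19879 + 1895*(-1/41552) = 25702*(1/19879) - 1895/41552 = 25702/19879 - 1895/41552 = 1030298799/826012208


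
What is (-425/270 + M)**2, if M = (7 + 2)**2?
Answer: 18395521/2916 ≈ 6308.5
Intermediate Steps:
M = 81 (M = 9**2 = 81)
(-425/270 + M)**2 = (-425/270 + 81)**2 = (-425*1/270 + 81)**2 = (-85/54 + 81)**2 = (4289/54)**2 = 18395521/2916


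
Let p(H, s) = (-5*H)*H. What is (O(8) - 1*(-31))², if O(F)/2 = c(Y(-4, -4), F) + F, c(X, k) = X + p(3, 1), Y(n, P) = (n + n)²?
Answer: 7225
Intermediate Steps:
p(H, s) = -5*H²
Y(n, P) = 4*n² (Y(n, P) = (2*n)² = 4*n²)
c(X, k) = -45 + X (c(X, k) = X - 5*3² = X - 5*9 = X - 45 = -45 + X)
O(F) = 38 + 2*F (O(F) = 2*((-45 + 4*(-4)²) + F) = 2*((-45 + 4*16) + F) = 2*((-45 + 64) + F) = 2*(19 + F) = 38 + 2*F)
(O(8) - 1*(-31))² = ((38 + 2*8) - 1*(-31))² = ((38 + 16) + 31)² = (54 + 31)² = 85² = 7225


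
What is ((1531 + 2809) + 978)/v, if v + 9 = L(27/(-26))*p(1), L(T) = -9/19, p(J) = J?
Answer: -50521/90 ≈ -561.34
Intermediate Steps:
L(T) = -9/19 (L(T) = -9*1/19 = -9/19)
v = -180/19 (v = -9 - 9/19*1 = -9 - 9/19 = -180/19 ≈ -9.4737)
((1531 + 2809) + 978)/v = ((1531 + 2809) + 978)/(-180/19) = (4340 + 978)*(-19/180) = 5318*(-19/180) = -50521/90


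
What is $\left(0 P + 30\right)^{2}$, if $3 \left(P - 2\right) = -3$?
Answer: $900$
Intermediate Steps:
$P = 1$ ($P = 2 + \frac{1}{3} \left(-3\right) = 2 - 1 = 1$)
$\left(0 P + 30\right)^{2} = \left(0 \cdot 1 + 30\right)^{2} = \left(0 + 30\right)^{2} = 30^{2} = 900$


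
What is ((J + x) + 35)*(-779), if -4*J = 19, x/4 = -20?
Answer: 155021/4 ≈ 38755.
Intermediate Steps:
x = -80 (x = 4*(-20) = -80)
J = -19/4 (J = -1/4*19 = -19/4 ≈ -4.7500)
((J + x) + 35)*(-779) = ((-19/4 - 80) + 35)*(-779) = (-339/4 + 35)*(-779) = -199/4*(-779) = 155021/4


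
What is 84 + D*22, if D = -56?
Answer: -1148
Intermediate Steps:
84 + D*22 = 84 - 56*22 = 84 - 1232 = -1148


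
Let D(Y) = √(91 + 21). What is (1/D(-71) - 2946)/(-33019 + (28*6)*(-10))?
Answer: 2946/34699 - √7/971572 ≈ 0.084899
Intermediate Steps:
D(Y) = 4*√7 (D(Y) = √112 = 4*√7)
(1/D(-71) - 2946)/(-33019 + (28*6)*(-10)) = (1/(4*√7) - 2946)/(-33019 + (28*6)*(-10)) = (√7/28 - 2946)/(-33019 + 168*(-10)) = (-2946 + √7/28)/(-33019 - 1680) = (-2946 + √7/28)/(-34699) = (-2946 + √7/28)*(-1/34699) = 2946/34699 - √7/971572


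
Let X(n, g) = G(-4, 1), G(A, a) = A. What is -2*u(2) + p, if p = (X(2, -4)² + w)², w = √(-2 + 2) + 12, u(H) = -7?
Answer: 798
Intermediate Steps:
X(n, g) = -4
w = 12 (w = √0 + 12 = 0 + 12 = 12)
p = 784 (p = ((-4)² + 12)² = (16 + 12)² = 28² = 784)
-2*u(2) + p = -2*(-7) + 784 = 14 + 784 = 798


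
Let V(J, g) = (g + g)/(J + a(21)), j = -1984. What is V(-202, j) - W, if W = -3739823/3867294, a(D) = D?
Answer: 16022330555/699980214 ≈ 22.890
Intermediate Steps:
V(J, g) = 2*g/(21 + J) (V(J, g) = (g + g)/(J + 21) = (2*g)/(21 + J) = 2*g/(21 + J))
W = -3739823/3867294 (W = -3739823*1/3867294 = -3739823/3867294 ≈ -0.96704)
V(-202, j) - W = 2*(-1984)/(21 - 202) - 1*(-3739823/3867294) = 2*(-1984)/(-181) + 3739823/3867294 = 2*(-1984)*(-1/181) + 3739823/3867294 = 3968/181 + 3739823/3867294 = 16022330555/699980214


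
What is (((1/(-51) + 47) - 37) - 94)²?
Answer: 18361225/2601 ≈ 7059.3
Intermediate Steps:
(((1/(-51) + 47) - 37) - 94)² = (((-1/51 + 47) - 37) - 94)² = ((2396/51 - 37) - 94)² = (509/51 - 94)² = (-4285/51)² = 18361225/2601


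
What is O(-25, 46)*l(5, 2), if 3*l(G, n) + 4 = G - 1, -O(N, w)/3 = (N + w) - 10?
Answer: 0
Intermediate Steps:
O(N, w) = 30 - 3*N - 3*w (O(N, w) = -3*((N + w) - 10) = -3*(-10 + N + w) = 30 - 3*N - 3*w)
l(G, n) = -5/3 + G/3 (l(G, n) = -4/3 + (G - 1)/3 = -4/3 + (-1 + G)/3 = -4/3 + (-⅓ + G/3) = -5/3 + G/3)
O(-25, 46)*l(5, 2) = (30 - 3*(-25) - 3*46)*(-5/3 + (⅓)*5) = (30 + 75 - 138)*(-5/3 + 5/3) = -33*0 = 0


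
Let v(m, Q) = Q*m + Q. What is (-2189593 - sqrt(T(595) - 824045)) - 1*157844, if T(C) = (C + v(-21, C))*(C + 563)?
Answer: -2347437 - I*sqrt(13915235) ≈ -2.3474e+6 - 3730.3*I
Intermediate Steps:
v(m, Q) = Q + Q*m
T(C) = -19*C*(563 + C) (T(C) = (C + C*(1 - 21))*(C + 563) = (C + C*(-20))*(563 + C) = (C - 20*C)*(563 + C) = (-19*C)*(563 + C) = -19*C*(563 + C))
(-2189593 - sqrt(T(595) - 824045)) - 1*157844 = (-2189593 - sqrt(19*595*(-563 - 1*595) - 824045)) - 1*157844 = (-2189593 - sqrt(19*595*(-563 - 595) - 824045)) - 157844 = (-2189593 - sqrt(19*595*(-1158) - 824045)) - 157844 = (-2189593 - sqrt(-13091190 - 824045)) - 157844 = (-2189593 - sqrt(-13915235)) - 157844 = (-2189593 - I*sqrt(13915235)) - 157844 = -2347437 - I*sqrt(13915235)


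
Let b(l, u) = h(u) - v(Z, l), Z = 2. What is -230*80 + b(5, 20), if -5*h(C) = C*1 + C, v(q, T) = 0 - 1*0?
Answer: -18408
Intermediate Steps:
v(q, T) = 0 (v(q, T) = 0 + 0 = 0)
h(C) = -2*C/5 (h(C) = -(C*1 + C)/5 = -(C + C)/5 = -2*C/5)
b(l, u) = -2*u/5 (b(l, u) = -2*u/5 - 1*0 = -2*u/5 + 0 = -2*u/5)
-230*80 + b(5, 20) = -230*80 - ⅖*20 = -18400 - 8 = -18408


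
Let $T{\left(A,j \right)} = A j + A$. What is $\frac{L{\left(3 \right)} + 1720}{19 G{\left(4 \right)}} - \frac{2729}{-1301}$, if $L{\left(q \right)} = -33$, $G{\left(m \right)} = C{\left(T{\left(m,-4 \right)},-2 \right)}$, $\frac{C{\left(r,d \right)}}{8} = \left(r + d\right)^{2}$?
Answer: $\frac{11928165}{5537056} \approx 2.1542$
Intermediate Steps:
$T{\left(A,j \right)} = A + A j$
$C{\left(r,d \right)} = 8 \left(d + r\right)^{2}$ ($C{\left(r,d \right)} = 8 \left(r + d\right)^{2} = 8 \left(d + r\right)^{2}$)
$G{\left(m \right)} = 8 \left(-2 - 3 m\right)^{2}$ ($G{\left(m \right)} = 8 \left(-2 + m \left(1 - 4\right)\right)^{2} = 8 \left(-2 + m \left(-3\right)\right)^{2} = 8 \left(-2 - 3 m\right)^{2}$)
$\frac{L{\left(3 \right)} + 1720}{19 G{\left(4 \right)}} - \frac{2729}{-1301} = \frac{-33 + 1720}{19 \cdot 8 \left(2 + 3 \cdot 4\right)^{2}} - \frac{2729}{-1301} = \frac{1687}{19 \cdot 8 \left(2 + 12\right)^{2}} - - \frac{2729}{1301} = \frac{1687}{19 \cdot 8 \cdot 14^{2}} + \frac{2729}{1301} = \frac{1687}{19 \cdot 8 \cdot 196} + \frac{2729}{1301} = \frac{1687}{19 \cdot 1568} + \frac{2729}{1301} = \frac{1687}{29792} + \frac{2729}{1301} = 1687 \cdot \frac{1}{29792} + \frac{2729}{1301} = \frac{241}{4256} + \frac{2729}{1301} = \frac{11928165}{5537056}$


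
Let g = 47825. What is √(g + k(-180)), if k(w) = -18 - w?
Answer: √47987 ≈ 219.06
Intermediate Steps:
√(g + k(-180)) = √(47825 + (-18 - 1*(-180))) = √(47825 + (-18 + 180)) = √(47825 + 162) = √47987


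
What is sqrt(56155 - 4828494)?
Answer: I*sqrt(4772339) ≈ 2184.6*I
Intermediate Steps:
sqrt(56155 - 4828494) = sqrt(-4772339) = I*sqrt(4772339)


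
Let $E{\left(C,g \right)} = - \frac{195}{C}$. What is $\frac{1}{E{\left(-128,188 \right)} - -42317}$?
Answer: $\frac{128}{5416771} \approx 2.363 \cdot 10^{-5}$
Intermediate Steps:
$\frac{1}{E{\left(-128,188 \right)} - -42317} = \frac{1}{- \frac{195}{-128} - -42317} = \frac{1}{\left(-195\right) \left(- \frac{1}{128}\right) + 42317} = \frac{1}{\frac{195}{128} + 42317} = \frac{1}{\frac{5416771}{128}} = \frac{128}{5416771}$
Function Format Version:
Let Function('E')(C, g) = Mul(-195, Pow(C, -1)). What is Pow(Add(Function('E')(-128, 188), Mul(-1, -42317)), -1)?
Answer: Rational(128, 5416771) ≈ 2.3630e-5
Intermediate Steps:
Pow(Add(Function('E')(-128, 188), Mul(-1, -42317)), -1) = Pow(Add(Mul(-195, Pow(-128, -1)), Mul(-1, -42317)), -1) = Pow(Add(Mul(-195, Rational(-1, 128)), 42317), -1) = Pow(Add(Rational(195, 128), 42317), -1) = Pow(Rational(5416771, 128), -1) = Rational(128, 5416771)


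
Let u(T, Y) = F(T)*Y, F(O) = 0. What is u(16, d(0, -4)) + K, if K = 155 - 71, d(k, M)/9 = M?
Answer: 84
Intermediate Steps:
d(k, M) = 9*M
u(T, Y) = 0 (u(T, Y) = 0*Y = 0)
K = 84
u(16, d(0, -4)) + K = 0 + 84 = 84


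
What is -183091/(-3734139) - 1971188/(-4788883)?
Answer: 8237491364485/17882354776737 ≈ 0.46065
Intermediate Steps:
-183091/(-3734139) - 1971188/(-4788883) = -183091*(-1/3734139) - 1971188*(-1/4788883) = 183091/3734139 + 1971188/4788883 = 8237491364485/17882354776737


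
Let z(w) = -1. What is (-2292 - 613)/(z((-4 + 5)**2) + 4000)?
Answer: -2905/3999 ≈ -0.72643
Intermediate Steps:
(-2292 - 613)/(z((-4 + 5)**2) + 4000) = (-2292 - 613)/(-1 + 4000) = -2905/3999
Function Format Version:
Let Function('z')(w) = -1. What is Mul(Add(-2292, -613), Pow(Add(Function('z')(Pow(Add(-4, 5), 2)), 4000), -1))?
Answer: Rational(-2905, 3999) ≈ -0.72643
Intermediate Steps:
Mul(Add(-2292, -613), Pow(Add(Function('z')(Pow(Add(-4, 5), 2)), 4000), -1)) = Mul(Add(-2292, -613), Pow(Add(-1, 4000), -1)) = Mul(-2905, Pow(3999, -1)) = Mul(-2905, Rational(1, 3999)) = Rational(-2905, 3999)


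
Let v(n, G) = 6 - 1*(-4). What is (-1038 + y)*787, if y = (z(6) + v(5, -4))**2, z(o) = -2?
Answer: -766538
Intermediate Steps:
v(n, G) = 10 (v(n, G) = 6 + 4 = 10)
y = 64 (y = (-2 + 10)**2 = 8**2 = 64)
(-1038 + y)*787 = (-1038 + 64)*787 = -974*787 = -766538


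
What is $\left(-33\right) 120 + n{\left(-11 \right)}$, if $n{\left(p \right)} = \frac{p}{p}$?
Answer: $-3959$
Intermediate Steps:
$n{\left(p \right)} = 1$
$\left(-33\right) 120 + n{\left(-11 \right)} = \left(-33\right) 120 + 1 = -3960 + 1 = -3959$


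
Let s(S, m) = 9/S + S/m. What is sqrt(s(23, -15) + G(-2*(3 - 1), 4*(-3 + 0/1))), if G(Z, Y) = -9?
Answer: I*sqrt(1207155)/345 ≈ 3.1847*I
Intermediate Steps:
sqrt(s(23, -15) + G(-2*(3 - 1), 4*(-3 + 0/1))) = sqrt((9/23 + 23/(-15)) - 9) = sqrt((9*(1/23) + 23*(-1/15)) - 9) = sqrt((9/23 - 23/15) - 9) = sqrt(-394/345 - 9) = sqrt(-3499/345) = I*sqrt(1207155)/345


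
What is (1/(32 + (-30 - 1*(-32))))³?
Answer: 1/39304 ≈ 2.5443e-5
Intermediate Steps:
(1/(32 + (-30 - 1*(-32))))³ = (1/(32 + (-30 + 32)))³ = (1/(32 + 2))³ = (1/34)³ = 1/39304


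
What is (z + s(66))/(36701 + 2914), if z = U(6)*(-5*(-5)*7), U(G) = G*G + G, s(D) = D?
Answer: 2472/13205 ≈ 0.18720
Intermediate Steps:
U(G) = G + G**2 (U(G) = G**2 + G = G + G**2)
z = 7350 (z = (6*(1 + 6))*(-5*(-5)*7) = (6*7)*(25*7) = 42*175 = 7350)
(z + s(66))/(36701 + 2914) = (7350 + 66)/(36701 + 2914) = 7416/39615 = 7416*(1/39615) = 2472/13205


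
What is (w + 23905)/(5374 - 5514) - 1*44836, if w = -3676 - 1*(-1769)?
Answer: -3149519/70 ≈ -44993.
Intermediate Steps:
w = -1907 (w = -3676 + 1769 = -1907)
(w + 23905)/(5374 - 5514) - 1*44836 = (-1907 + 23905)/(5374 - 5514) - 1*44836 = 21998/(-140) - 44836 = 21998*(-1/140) - 44836 = -10999/70 - 44836 = -3149519/70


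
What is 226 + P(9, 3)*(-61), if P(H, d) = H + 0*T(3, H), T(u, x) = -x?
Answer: -323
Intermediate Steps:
P(H, d) = H (P(H, d) = H + 0*(-H) = H + 0 = H)
226 + P(9, 3)*(-61) = 226 + 9*(-61) = 226 - 549 = -323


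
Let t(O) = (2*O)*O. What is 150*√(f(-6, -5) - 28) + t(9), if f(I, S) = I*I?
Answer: 162 + 300*√2 ≈ 586.26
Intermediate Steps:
f(I, S) = I²
t(O) = 2*O²
150*√(f(-6, -5) - 28) + t(9) = 150*√((-6)² - 28) + 2*9² = 150*√(36 - 28) + 2*81 = 150*√8 + 162 = 150*(2*√2) + 162 = 300*√2 + 162 = 162 + 300*√2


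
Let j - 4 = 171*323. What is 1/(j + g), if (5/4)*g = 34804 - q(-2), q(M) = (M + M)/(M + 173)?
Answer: 855/71033587 ≈ 1.2037e-5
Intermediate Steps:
q(M) = 2*M/(173 + M) (q(M) = (2*M)/(173 + M) = 2*M/(173 + M))
g = 23805952/855 (g = 4*(34804 - 2*(-2)/(173 - 2))/5 = 4*(34804 - 2*(-2)/171)/5 = 4*(34804 - 1*(-4/171))/5 = 4*(34804 + 4/171)/5 = (⅘)*(5951488/171) = 23805952/855 ≈ 27843.)
j = 55237 (j = 4 + 171*323 = 4 + 55233 = 55237)
1/(j + g) = 1/(55237 + 23805952/855) = 1/(71033587/855) = 855/71033587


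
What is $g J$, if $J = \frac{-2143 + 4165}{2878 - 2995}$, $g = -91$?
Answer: $\frac{4718}{3} \approx 1572.7$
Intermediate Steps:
$J = - \frac{674}{39}$ ($J = \frac{2022}{-117} = 2022 \left(- \frac{1}{117}\right) = - \frac{674}{39} \approx -17.282$)
$g J = \left(-91\right) \left(- \frac{674}{39}\right) = \frac{4718}{3}$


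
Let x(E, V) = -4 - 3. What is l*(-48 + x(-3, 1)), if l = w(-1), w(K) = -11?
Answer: 605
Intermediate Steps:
x(E, V) = -7
l = -11
l*(-48 + x(-3, 1)) = -11*(-48 - 7) = -11*(-55) = 605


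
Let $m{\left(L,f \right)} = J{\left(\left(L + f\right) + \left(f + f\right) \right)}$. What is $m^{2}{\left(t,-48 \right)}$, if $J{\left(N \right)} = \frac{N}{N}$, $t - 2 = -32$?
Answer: $1$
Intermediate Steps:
$t = -30$ ($t = 2 - 32 = -30$)
$J{\left(N \right)} = 1$
$m{\left(L,f \right)} = 1$
$m^{2}{\left(t,-48 \right)} = 1^{2} = 1$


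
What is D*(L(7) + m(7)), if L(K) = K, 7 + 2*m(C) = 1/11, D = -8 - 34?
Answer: -1638/11 ≈ -148.91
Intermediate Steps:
D = -42
m(C) = -38/11 (m(C) = -7/2 + (½)/11 = -7/2 + (½)*(1/11) = -7/2 + 1/22 = -38/11)
D*(L(7) + m(7)) = -42*(7 - 38/11) = -42*39/11 = -1638/11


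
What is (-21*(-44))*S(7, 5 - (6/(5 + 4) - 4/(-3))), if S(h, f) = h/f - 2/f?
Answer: 1540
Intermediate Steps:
S(h, f) = -2/f + h/f
(-21*(-44))*S(7, 5 - (6/(5 + 4) - 4/(-3))) = (-21*(-44))*((-2 + 7)/(5 - (6/(5 + 4) - 4/(-3)))) = 924*(5/(5 - (6/9 - 4*(-⅓)))) = 924*(5/(5 - (6*(⅑) + 4/3))) = 924*(5/(5 - (⅔ + 4/3))) = 924*(5/(5 - 1*2)) = 924*(5/(5 - 2)) = 924*(5/3) = 1540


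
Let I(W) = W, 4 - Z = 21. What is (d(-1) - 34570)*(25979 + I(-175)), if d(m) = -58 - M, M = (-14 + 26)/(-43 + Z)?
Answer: -4467678756/5 ≈ -8.9354e+8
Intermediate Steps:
Z = -17 (Z = 4 - 1*21 = 4 - 21 = -17)
M = -1/5 (M = (-14 + 26)/(-43 - 17) = 12/(-60) = 12*(-1/60) = -1/5 ≈ -0.20000)
d(m) = -289/5 (d(m) = -58 - 1*(-1/5) = -58 + 1/5 = -289/5)
(d(-1) - 34570)*(25979 + I(-175)) = (-289/5 - 34570)*(25979 - 175) = -173139/5*25804 = -4467678756/5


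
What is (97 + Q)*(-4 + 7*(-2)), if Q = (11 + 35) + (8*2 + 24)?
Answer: -3294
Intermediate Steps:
Q = 86 (Q = 46 + (16 + 24) = 46 + 40 = 86)
(97 + Q)*(-4 + 7*(-2)) = (97 + 86)*(-4 + 7*(-2)) = 183*(-4 - 14) = 183*(-18) = -3294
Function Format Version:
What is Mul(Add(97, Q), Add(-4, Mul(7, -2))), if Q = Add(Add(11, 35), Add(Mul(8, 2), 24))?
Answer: -3294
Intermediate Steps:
Q = 86 (Q = Add(46, Add(16, 24)) = Add(46, 40) = 86)
Mul(Add(97, Q), Add(-4, Mul(7, -2))) = Mul(Add(97, 86), Add(-4, Mul(7, -2))) = Mul(183, Add(-4, -14)) = Mul(183, -18) = -3294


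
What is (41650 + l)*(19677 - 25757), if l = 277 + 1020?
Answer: -261117760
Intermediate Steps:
l = 1297
(41650 + l)*(19677 - 25757) = (41650 + 1297)*(19677 - 25757) = 42947*(-6080) = -261117760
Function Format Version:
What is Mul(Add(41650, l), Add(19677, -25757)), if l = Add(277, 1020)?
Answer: -261117760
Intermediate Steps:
l = 1297
Mul(Add(41650, l), Add(19677, -25757)) = Mul(Add(41650, 1297), Add(19677, -25757)) = Mul(42947, -6080) = -261117760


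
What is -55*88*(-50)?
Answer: 242000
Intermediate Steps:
-55*88*(-50) = -4840*(-50) = 242000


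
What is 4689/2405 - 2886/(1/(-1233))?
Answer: 8558048079/2405 ≈ 3.5584e+6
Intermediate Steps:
4689/2405 - 2886/(1/(-1233)) = 4689*(1/2405) - 2886/(-1/1233) = 4689/2405 - 2886*(-1233) = 4689/2405 + 3558438 = 8558048079/2405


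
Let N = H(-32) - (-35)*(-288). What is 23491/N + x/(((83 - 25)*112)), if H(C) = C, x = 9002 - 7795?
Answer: -4387261/2052736 ≈ -2.1373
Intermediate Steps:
x = 1207
N = -10112 (N = -32 - (-35)*(-288) = -32 - 1*10080 = -32 - 10080 = -10112)
23491/N + x/(((83 - 25)*112)) = 23491/(-10112) + 1207/(((83 - 25)*112)) = 23491*(-1/10112) + 1207/((58*112)) = -23491/10112 + 1207/6496 = -4387261/2052736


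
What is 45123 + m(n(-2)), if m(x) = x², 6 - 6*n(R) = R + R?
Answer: 406132/9 ≈ 45126.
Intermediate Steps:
n(R) = 1 - R/3 (n(R) = 1 - (R + R)/6 = 1 - R/3)
45123 + m(n(-2)) = 45123 + (1 - ⅓*(-2))² = 45123 + (1 + ⅔)² = 45123 + (5/3)² = 45123 + 25/9 = 406132/9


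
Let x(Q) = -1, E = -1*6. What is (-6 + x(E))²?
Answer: 49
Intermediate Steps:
E = -6
(-6 + x(E))² = (-6 - 1)² = (-7)² = 49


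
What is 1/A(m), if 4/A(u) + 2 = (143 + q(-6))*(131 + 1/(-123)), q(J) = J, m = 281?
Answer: 1103549/246 ≈ 4486.0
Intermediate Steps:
A(u) = 246/1103549 (A(u) = 4/(-2 + (143 - 6)*(131 + 1/(-123))) = 4/(-2 + 137*(131 - 1/123)) = 4/(-2 + 137*(16112/123)) = 4/(-2 + 2207344/123) = 4/(2207098/123) = 4*(123/2207098) = 246/1103549)
1/A(m) = 1/(246/1103549) = 1103549/246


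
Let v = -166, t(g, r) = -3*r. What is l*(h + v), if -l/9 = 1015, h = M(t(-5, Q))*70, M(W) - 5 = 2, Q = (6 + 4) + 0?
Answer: -2959740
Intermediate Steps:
Q = 10 (Q = 10 + 0 = 10)
M(W) = 7 (M(W) = 5 + 2 = 7)
h = 490 (h = 7*70 = 490)
l = -9135 (l = -9*1015 = -9135)
l*(h + v) = -9135*(490 - 166) = -9135*324 = -2959740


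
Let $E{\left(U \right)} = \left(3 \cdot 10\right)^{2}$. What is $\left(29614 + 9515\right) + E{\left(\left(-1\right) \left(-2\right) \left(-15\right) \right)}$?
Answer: $40029$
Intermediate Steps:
$E{\left(U \right)} = 900$ ($E{\left(U \right)} = 30^{2} = 900$)
$\left(29614 + 9515\right) + E{\left(\left(-1\right) \left(-2\right) \left(-15\right) \right)} = \left(29614 + 9515\right) + 900 = 39129 + 900 = 40029$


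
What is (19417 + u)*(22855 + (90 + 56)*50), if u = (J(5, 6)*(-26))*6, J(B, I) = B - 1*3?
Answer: 576111275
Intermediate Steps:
J(B, I) = -3 + B (J(B, I) = B - 3 = -3 + B)
u = -312 (u = ((-3 + 5)*(-26))*6 = (2*(-26))*6 = -52*6 = -312)
(19417 + u)*(22855 + (90 + 56)*50) = (19417 - 312)*(22855 + (90 + 56)*50) = 19105*(22855 + 146*50) = 19105*(22855 + 7300) = 19105*30155 = 576111275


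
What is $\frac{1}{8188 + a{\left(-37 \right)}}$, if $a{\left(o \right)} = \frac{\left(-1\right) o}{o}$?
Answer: $\frac{1}{8187} \approx 0.00012214$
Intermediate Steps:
$a{\left(o \right)} = -1$
$\frac{1}{8188 + a{\left(-37 \right)}} = \frac{1}{8188 - 1} = \frac{1}{8187}$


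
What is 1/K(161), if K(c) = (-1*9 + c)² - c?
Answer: 1/22943 ≈ 4.3586e-5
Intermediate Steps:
K(c) = (-9 + c)² - c
1/K(161) = 1/((-9 + 161)² - 1*161) = 1/(152² - 161) = 1/(23104 - 161) = 1/22943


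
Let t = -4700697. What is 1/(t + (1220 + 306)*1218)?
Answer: -1/2842029 ≈ -3.5186e-7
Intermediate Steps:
1/(t + (1220 + 306)*1218) = 1/(-4700697 + (1220 + 306)*1218) = 1/(-4700697 + 1526*1218) = 1/(-4700697 + 1858668) = 1/(-2842029) = -1/2842029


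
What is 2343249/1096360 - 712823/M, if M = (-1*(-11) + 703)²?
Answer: 103267085731/139729985640 ≈ 0.73905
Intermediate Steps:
M = 509796 (M = (11 + 703)² = 714² = 509796)
2343249/1096360 - 712823/M = 2343249/1096360 - 712823/509796 = 103267085731/139729985640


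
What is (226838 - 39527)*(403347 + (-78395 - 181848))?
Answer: 26804953344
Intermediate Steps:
(226838 - 39527)*(403347 + (-78395 - 181848)) = 187311*(403347 - 260243) = 187311*143104 = 26804953344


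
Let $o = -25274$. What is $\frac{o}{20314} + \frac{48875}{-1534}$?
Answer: $- \frac{515808533}{15580838} \approx -33.105$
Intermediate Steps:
$\frac{o}{20314} + \frac{48875}{-1534} = - \frac{25274}{20314} + \frac{48875}{-1534} = \left(-25274\right) \frac{1}{20314} + 48875 \left(- \frac{1}{1534}\right) = - \frac{12637}{10157} - \frac{48875}{1534} = - \frac{515808533}{15580838}$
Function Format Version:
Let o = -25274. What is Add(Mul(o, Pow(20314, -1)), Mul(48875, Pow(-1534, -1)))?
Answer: Rational(-515808533, 15580838) ≈ -33.105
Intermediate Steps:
Add(Mul(o, Pow(20314, -1)), Mul(48875, Pow(-1534, -1))) = Add(Mul(-25274, Pow(20314, -1)), Mul(48875, Pow(-1534, -1))) = Add(Mul(-25274, Rational(1, 20314)), Mul(48875, Rational(-1, 1534))) = Add(Rational(-12637, 10157), Rational(-48875, 1534)) = Rational(-515808533, 15580838)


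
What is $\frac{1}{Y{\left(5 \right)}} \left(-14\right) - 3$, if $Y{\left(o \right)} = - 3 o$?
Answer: $- \frac{31}{15} \approx -2.0667$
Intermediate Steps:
$\frac{1}{Y{\left(5 \right)}} \left(-14\right) - 3 = \frac{1}{\left(-3\right) 5} \left(-14\right) - 3 = \frac{1}{-15} \left(-14\right) - 3 = \left(- \frac{1}{15}\right) \left(-14\right) - 3 = \frac{14}{15} - 3 = - \frac{31}{15}$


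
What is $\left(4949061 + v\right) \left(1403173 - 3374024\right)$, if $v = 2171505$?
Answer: $-14033574621666$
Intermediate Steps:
$\left(4949061 + v\right) \left(1403173 - 3374024\right) = \left(4949061 + 2171505\right) \left(1403173 - 3374024\right) = 7120566 \left(-1970851\right) = -14033574621666$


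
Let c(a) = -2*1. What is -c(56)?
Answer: 2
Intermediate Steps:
c(a) = -2
-c(56) = -1*(-2) = 2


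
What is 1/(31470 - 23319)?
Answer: 1/8151 ≈ 0.00012268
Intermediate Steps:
1/(31470 - 23319) = 1/8151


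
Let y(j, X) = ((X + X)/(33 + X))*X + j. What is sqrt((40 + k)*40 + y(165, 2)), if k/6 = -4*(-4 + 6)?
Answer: I*sqrt(189595)/35 ≈ 12.441*I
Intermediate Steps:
k = -48 (k = 6*(-4*(-4 + 6)) = 6*(-4*2) = 6*(-8) = -48)
y(j, X) = j + 2*X**2/(33 + X) (y(j, X) = ((2*X)/(33 + X))*X + j = (2*X/(33 + X))*X + j = 2*X**2/(33 + X) + j = j + 2*X**2/(33 + X))
sqrt((40 + k)*40 + y(165, 2)) = sqrt((40 - 48)*40 + (2*2**2 + 33*165 + 2*165)/(33 + 2)) = sqrt(-8*40 + (2*4 + 5445 + 330)/35) = sqrt(-320 + (8 + 5445 + 330)/35) = sqrt(-320 + (1/35)*5783) = sqrt(-320 + 5783/35) = sqrt(-5417/35) = I*sqrt(189595)/35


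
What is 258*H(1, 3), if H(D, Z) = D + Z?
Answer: 1032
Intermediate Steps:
258*H(1, 3) = 258*(1 + 3) = 258*4 = 1032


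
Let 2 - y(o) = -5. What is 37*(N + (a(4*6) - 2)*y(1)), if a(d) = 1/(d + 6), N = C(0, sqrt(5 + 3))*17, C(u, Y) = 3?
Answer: 41329/30 ≈ 1377.6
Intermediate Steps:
y(o) = 7 (y(o) = 2 - 1*(-5) = 2 + 5 = 7)
N = 51 (N = 3*17 = 51)
a(d) = 1/(6 + d)
37*(N + (a(4*6) - 2)*y(1)) = 37*(51 + (1/(6 + 4*6) - 2)*7) = 37*(51 + (1/(6 + 24) - 2)*7) = 37*(51 + (1/30 - 2)*7) = 37*(51 - 59/30*7) = 37*(51 - 413/30) = 37*(1117/30) = 41329/30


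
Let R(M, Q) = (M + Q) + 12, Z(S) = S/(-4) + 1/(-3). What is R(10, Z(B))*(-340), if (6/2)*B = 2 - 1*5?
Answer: -22355/3 ≈ -7451.7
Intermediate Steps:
B = -1 (B = (2 - 1*5)/3 = (2 - 5)/3 = (1/3)*(-3) = -1)
Z(S) = -1/3 - S/4 (Z(S) = S*(-1/4) + 1*(-1/3) = -S/4 - 1/3 = -1/3 - S/4)
R(M, Q) = 12 + M + Q
R(10, Z(B))*(-340) = (12 + 10 + (-1/3 - 1/4*(-1)))*(-340) = (12 + 10 + (-1/3 + 1/4))*(-340) = (12 + 10 - 1/12)*(-340) = (263/12)*(-340) = -22355/3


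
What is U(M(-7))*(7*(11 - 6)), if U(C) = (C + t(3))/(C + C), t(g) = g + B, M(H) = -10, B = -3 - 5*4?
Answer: 105/2 ≈ 52.500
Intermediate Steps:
B = -23 (B = -3 - 20 = -23)
t(g) = -23 + g (t(g) = g - 23 = -23 + g)
U(C) = (-20 + C)/(2*C) (U(C) = (C + (-23 + 3))/(C + C) = (C - 20)/((2*C)) = (-20 + C)*(1/(2*C)) = (-20 + C)/(2*C))
U(M(-7))*(7*(11 - 6)) = ((½)*(-20 - 10)/(-10))*(7*(11 - 6)) = ((½)*(-⅒)*(-30))*(7*5) = (3/2)*35 = 105/2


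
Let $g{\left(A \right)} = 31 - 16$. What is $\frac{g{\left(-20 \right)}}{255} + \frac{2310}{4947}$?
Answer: $\frac{51}{97} \approx 0.52577$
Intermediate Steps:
$g{\left(A \right)} = 15$
$\frac{g{\left(-20 \right)}}{255} + \frac{2310}{4947} = \frac{15}{255} + \frac{2310}{4947} = 15 \cdot \frac{1}{255} + 2310 \cdot \frac{1}{4947} = \frac{1}{17} + \frac{770}{1649} = \frac{51}{97}$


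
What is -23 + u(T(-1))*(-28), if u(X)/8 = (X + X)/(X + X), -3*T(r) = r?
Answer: -247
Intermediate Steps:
T(r) = -r/3
u(X) = 8 (u(X) = 8*((X + X)/(X + X)) = 8*((2*X)/((2*X))) = 8*((2*X)*(1/(2*X))) = 8*1 = 8)
-23 + u(T(-1))*(-28) = -23 + 8*(-28) = -23 - 224 = -247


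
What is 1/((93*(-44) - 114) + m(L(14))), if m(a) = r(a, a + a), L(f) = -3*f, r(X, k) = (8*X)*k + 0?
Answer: 1/24018 ≈ 4.1635e-5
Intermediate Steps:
r(X, k) = 8*X*k (r(X, k) = 8*X*k + 0 = 8*X*k)
m(a) = 16*a**2 (m(a) = 8*a*(a + a) = 8*a*(2*a) = 16*a**2)
1/((93*(-44) - 114) + m(L(14))) = 1/((93*(-44) - 114) + 16*(-3*14)**2) = 1/((-4092 - 114) + 16*(-42)**2) = 1/(-4206 + 16*1764) = 1/(-4206 + 28224) = 1/24018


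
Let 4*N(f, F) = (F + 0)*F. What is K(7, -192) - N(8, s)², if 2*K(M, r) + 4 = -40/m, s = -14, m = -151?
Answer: -362833/151 ≈ -2402.9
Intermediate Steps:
N(f, F) = F²/4 (N(f, F) = ((F + 0)*F)/4 = (F*F)/4 = F²/4)
K(M, r) = -282/151 (K(M, r) = -2 + (-40/(-151))/2 = -2 + (-40*(-1/151))/2 = -2 + (½)*(40/151) = -2 + 20/151 = -282/151)
K(7, -192) - N(8, s)² = -282/151 - ((¼)*(-14)²)² = -282/151 - ((¼)*196)² = -282/151 - 1*49² = -282/151 - 1*2401 = -282/151 - 2401 = -362833/151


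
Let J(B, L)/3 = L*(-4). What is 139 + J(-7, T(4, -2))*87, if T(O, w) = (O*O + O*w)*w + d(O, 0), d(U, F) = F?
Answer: 16843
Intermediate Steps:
T(O, w) = w*(O² + O*w) (T(O, w) = (O*O + O*w)*w + 0 = (O² + O*w)*w + 0 = w*(O² + O*w) + 0 = w*(O² + O*w))
J(B, L) = -12*L (J(B, L) = 3*(L*(-4)) = 3*(-4*L) = -12*L)
139 + J(-7, T(4, -2))*87 = 139 - 48*(-2)*(4 - 2)*87 = 139 - 48*(-2)*2*87 = 139 - 12*(-16)*87 = 139 + 192*87 = 139 + 16704 = 16843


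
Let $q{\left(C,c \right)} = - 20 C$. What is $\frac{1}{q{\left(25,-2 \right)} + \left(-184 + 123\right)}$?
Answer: $- \frac{1}{561} \approx -0.0017825$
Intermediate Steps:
$\frac{1}{q{\left(25,-2 \right)} + \left(-184 + 123\right)} = \frac{1}{\left(-20\right) 25 + \left(-184 + 123\right)} = \frac{1}{-500 - 61} = \frac{1}{-561} = - \frac{1}{561}$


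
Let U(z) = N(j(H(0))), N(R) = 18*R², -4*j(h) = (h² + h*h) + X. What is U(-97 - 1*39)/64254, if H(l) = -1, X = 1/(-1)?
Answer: 3/171344 ≈ 1.7509e-5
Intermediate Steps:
X = -1
j(h) = ¼ - h²/2 (j(h) = -((h² + h*h) - 1)/4 = -((h² + h²) - 1)/4 = -(2*h² - 1)/4 = -(-1 + 2*h²)/4 = ¼ - h²/2)
U(z) = 9/8 (U(z) = 18*(¼ - ½*(-1)²)² = 18*(¼ - ½*1)² = 18*(¼ - ½)² = 18*(-¼)² = 18*(1/16) = 9/8)
U(-97 - 1*39)/64254 = (9/8)/64254 = (9/8)*(1/64254) = 3/171344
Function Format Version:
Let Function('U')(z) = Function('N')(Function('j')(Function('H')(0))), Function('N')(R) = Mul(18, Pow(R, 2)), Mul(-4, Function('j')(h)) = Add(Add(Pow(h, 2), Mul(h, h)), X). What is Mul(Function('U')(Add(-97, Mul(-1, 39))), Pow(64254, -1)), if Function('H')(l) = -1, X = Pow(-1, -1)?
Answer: Rational(3, 171344) ≈ 1.7509e-5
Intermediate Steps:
X = -1
Function('j')(h) = Add(Rational(1, 4), Mul(Rational(-1, 2), Pow(h, 2))) (Function('j')(h) = Mul(Rational(-1, 4), Add(Add(Pow(h, 2), Mul(h, h)), -1)) = Mul(Rational(-1, 4), Add(Add(Pow(h, 2), Pow(h, 2)), -1)) = Mul(Rational(-1, 4), Add(Mul(2, Pow(h, 2)), -1)) = Mul(Rational(-1, 4), Add(-1, Mul(2, Pow(h, 2)))) = Add(Rational(1, 4), Mul(Rational(-1, 2), Pow(h, 2))))
Function('U')(z) = Rational(9, 8) (Function('U')(z) = Mul(18, Pow(Add(Rational(1, 4), Mul(Rational(-1, 2), Pow(-1, 2))), 2)) = Mul(18, Pow(Add(Rational(1, 4), Mul(Rational(-1, 2), 1)), 2)) = Mul(18, Pow(Add(Rational(1, 4), Rational(-1, 2)), 2)) = Mul(18, Pow(Rational(-1, 4), 2)) = Mul(18, Rational(1, 16)) = Rational(9, 8))
Mul(Function('U')(Add(-97, Mul(-1, 39))), Pow(64254, -1)) = Mul(Rational(9, 8), Pow(64254, -1)) = Mul(Rational(9, 8), Rational(1, 64254)) = Rational(3, 171344)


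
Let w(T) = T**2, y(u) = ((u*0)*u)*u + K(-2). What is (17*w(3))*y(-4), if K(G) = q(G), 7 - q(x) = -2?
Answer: 1377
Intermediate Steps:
q(x) = 9 (q(x) = 7 - 1*(-2) = 7 + 2 = 9)
K(G) = 9
y(u) = 9 (y(u) = ((u*0)*u)*u + 9 = (0*u)*u + 9 = 0*u + 9 = 0 + 9 = 9)
(17*w(3))*y(-4) = (17*3**2)*9 = (17*9)*9 = 153*9 = 1377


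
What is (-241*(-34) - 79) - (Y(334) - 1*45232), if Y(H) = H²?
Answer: -58209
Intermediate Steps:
(-241*(-34) - 79) - (Y(334) - 1*45232) = (-241*(-34) - 79) - (334² - 1*45232) = (8194 - 79) - (111556 - 45232) = 8115 - 1*66324 = 8115 - 66324 = -58209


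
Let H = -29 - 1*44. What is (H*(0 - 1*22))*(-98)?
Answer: -157388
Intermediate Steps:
H = -73 (H = -29 - 44 = -73)
(H*(0 - 1*22))*(-98) = -73*(0 - 1*22)*(-98) = -73*(0 - 22)*(-98) = -73*(-22)*(-98) = 1606*(-98) = -157388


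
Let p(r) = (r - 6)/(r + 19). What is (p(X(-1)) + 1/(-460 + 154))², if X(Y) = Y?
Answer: 400/2601 ≈ 0.15379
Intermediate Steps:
p(r) = (-6 + r)/(19 + r)
(p(X(-1)) + 1/(-460 + 154))² = ((-6 - 1)/(19 - 1) + 1/(-460 + 154))² = (-7/18 + 1/(-306))² = ((1/18)*(-7) - 1/306)² = (-7/18 - 1/306)² = (-20/51)² = 400/2601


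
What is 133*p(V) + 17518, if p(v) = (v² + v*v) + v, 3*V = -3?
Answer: 17651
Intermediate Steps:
V = -1 (V = (⅓)*(-3) = -1)
p(v) = v + 2*v² (p(v) = (v² + v²) + v = 2*v² + v = v + 2*v²)
133*p(V) + 17518 = 133*(-(1 + 2*(-1))) + 17518 = 133*(-(1 - 2)) + 17518 = 133*(-1*(-1)) + 17518 = 133*1 + 17518 = 133 + 17518 = 17651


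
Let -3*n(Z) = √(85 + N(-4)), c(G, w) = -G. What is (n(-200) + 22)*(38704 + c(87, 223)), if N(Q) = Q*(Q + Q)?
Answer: 849574 - 38617*√13 ≈ 7.1034e+5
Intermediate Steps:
N(Q) = 2*Q² (N(Q) = Q*(2*Q) = 2*Q²)
n(Z) = -√13 (n(Z) = -√(85 + 2*(-4)²)/3 = -√(85 + 2*16)/3 = -√(85 + 32)/3 = -√13)
(n(-200) + 22)*(38704 + c(87, 223)) = (-√13 + 22)*(38704 - 1*87) = (22 - √13)*(38704 - 87) = (22 - √13)*38617 = 849574 - 38617*√13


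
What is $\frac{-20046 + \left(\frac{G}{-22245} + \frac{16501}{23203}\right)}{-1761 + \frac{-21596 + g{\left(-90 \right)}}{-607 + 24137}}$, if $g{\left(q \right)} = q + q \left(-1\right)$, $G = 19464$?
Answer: $\frac{8115373226126907}{713284632549187} \approx 11.377$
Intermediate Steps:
$g{\left(q \right)} = 0$ ($g{\left(q \right)} = q - q = 0$)
$\frac{-20046 + \left(\frac{G}{-22245} + \frac{16501}{23203}\right)}{-1761 + \frac{-21596 + g{\left(-90 \right)}}{-607 + 24137}} = \frac{-20046 + \left(\frac{19464}{-22245} + \frac{16501}{23203}\right)}{-1761 + \frac{-21596 + 0}{-607 + 24137}} = \frac{-20046 + \left(19464 \left(- \frac{1}{22245}\right) + 16501 \cdot \frac{1}{23203}\right)}{-1761 - \frac{21596}{23530}} = \frac{-20046 + \left(- \frac{6488}{7415} + \frac{16501}{23203}\right)}{-1761 - \frac{10798}{11765}} = \frac{-20046 - \frac{28186149}{172050245}}{-1761 - \frac{10798}{11765}} = - \frac{3448947397419}{172050245 \left(- \frac{20728963}{11765}\right)} = \left(- \frac{3448947397419}{172050245}\right) \left(- \frac{11765}{20728963}\right) = \frac{8115373226126907}{713284632549187}$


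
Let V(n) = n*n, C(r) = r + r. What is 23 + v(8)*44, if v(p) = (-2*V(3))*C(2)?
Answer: -3145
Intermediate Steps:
C(r) = 2*r
V(n) = n²
v(p) = -72 (v(p) = (-2*3²)*(2*2) = -2*9*4 = -18*4 = -72)
23 + v(8)*44 = 23 - 72*44 = 23 - 3168 = -3145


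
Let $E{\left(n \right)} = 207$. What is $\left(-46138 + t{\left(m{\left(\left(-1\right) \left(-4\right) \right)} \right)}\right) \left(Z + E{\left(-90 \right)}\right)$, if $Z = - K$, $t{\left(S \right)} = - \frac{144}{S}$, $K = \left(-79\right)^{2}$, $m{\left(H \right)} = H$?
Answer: $278613916$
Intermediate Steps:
$K = 6241$
$Z = -6241$ ($Z = \left(-1\right) 6241 = -6241$)
$\left(-46138 + t{\left(m{\left(\left(-1\right) \left(-4\right) \right)} \right)}\right) \left(Z + E{\left(-90 \right)}\right) = \left(-46138 - \frac{144}{\left(-1\right) \left(-4\right)}\right) \left(-6241 + 207\right) = \left(-46138 - \frac{144}{4}\right) \left(-6034\right) = \left(-46138 - 36\right) \left(-6034\right) = \left(-46174\right) \left(-6034\right) = 278613916$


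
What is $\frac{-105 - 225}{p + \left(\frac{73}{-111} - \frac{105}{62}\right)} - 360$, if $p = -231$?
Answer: $- \frac{52351020}{145993} \approx -358.59$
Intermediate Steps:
$\frac{-105 - 225}{p + \left(\frac{73}{-111} - \frac{105}{62}\right)} - 360 = \frac{-105 - 225}{-231 + \left(\frac{73}{-111} - \frac{105}{62}\right)} - 360 = - \frac{330}{-231 + \left(73 \left(- \frac{1}{111}\right) - \frac{105}{62}\right)} - 360 = - \frac{330}{-231 - \frac{16181}{6882}} - 360 = - \frac{330}{- \frac{1605923}{6882}} - 360 = \left(-330\right) \left(- \frac{6882}{1605923}\right) - 360 = \frac{206460}{145993} - 360 = - \frac{52351020}{145993}$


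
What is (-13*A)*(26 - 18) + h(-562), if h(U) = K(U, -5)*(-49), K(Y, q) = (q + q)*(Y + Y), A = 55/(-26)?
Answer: -550540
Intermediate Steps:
A = -55/26 (A = 55*(-1/26) = -55/26 ≈ -2.1154)
K(Y, q) = 4*Y*q (K(Y, q) = (2*q)*(2*Y) = 4*Y*q)
h(U) = 980*U (h(U) = (4*U*(-5))*(-49) = -20*U*(-49) = 980*U)
(-13*A)*(26 - 18) + h(-562) = (-13*(-55/26))*(26 - 18) + 980*(-562) = (55/2)*8 - 550760 = 220 - 550760 = -550540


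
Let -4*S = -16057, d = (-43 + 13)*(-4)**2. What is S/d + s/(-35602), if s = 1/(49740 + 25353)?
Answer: -2384875725229/285169171840 ≈ -8.3630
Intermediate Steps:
d = -480 (d = -30*16 = -480)
S = 16057/4 (S = -1/4*(-16057) = 16057/4 ≈ 4014.3)
s = 1/75093 ≈ 1.3317e-5
S/d + s/(-35602) = (16057/4)/(-480) + (1/75093)/(-35602) = (16057/4)*(-1/480) + (1/75093)*(-1/35602) = -16057/1920 - 1/2673460986 = -2384875725229/285169171840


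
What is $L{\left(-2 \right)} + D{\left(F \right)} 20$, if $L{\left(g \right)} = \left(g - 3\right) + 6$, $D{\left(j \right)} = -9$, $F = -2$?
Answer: $-179$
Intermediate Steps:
$L{\left(g \right)} = 3 + g$ ($L{\left(g \right)} = \left(-3 + g\right) + 6 = 3 + g$)
$L{\left(-2 \right)} + D{\left(F \right)} 20 = \left(3 - 2\right) - 180 = 1 - 180 = -179$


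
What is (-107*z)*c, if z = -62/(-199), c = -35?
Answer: 232190/199 ≈ 1166.8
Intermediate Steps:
z = 62/199 (z = -62*(-1/199) = 62/199 ≈ 0.31156)
(-107*z)*c = -107*62/199*(-35) = -6634/199*(-35) = 232190/199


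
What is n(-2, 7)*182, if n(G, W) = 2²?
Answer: 728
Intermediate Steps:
n(G, W) = 4
n(-2, 7)*182 = 4*182 = 728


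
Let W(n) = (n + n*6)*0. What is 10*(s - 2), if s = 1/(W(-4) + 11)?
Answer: -210/11 ≈ -19.091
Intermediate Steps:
W(n) = 0 (W(n) = (n + 6*n)*0 = (7*n)*0 = 0)
s = 1/11 (s = 1/(0 + 11) = 1/11 ≈ 0.090909)
10*(s - 2) = 10*(1/11 - 2) = 10*(-21/11) = -210/11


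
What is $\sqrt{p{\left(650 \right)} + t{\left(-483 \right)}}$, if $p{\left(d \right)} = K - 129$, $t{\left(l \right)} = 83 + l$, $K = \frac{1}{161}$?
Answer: $\frac{4 i \sqrt{857003}}{161} \approx 23.0 i$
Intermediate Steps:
$K = \frac{1}{161} \approx 0.0062112$
$p{\left(d \right)} = - \frac{20768}{161}$ ($p{\left(d \right)} = \frac{1}{161} - 129 = - \frac{20768}{161}$)
$\sqrt{p{\left(650 \right)} + t{\left(-483 \right)}} = \sqrt{- \frac{20768}{161} + \left(83 - 483\right)} = \sqrt{- \frac{20768}{161} - 400} = \sqrt{- \frac{85168}{161}} = \frac{4 i \sqrt{857003}}{161}$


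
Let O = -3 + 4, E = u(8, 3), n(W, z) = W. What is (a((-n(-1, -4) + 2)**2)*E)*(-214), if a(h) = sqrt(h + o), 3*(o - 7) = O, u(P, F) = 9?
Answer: -4494*sqrt(3) ≈ -7783.8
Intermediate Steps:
E = 9
O = 1
o = 22/3 (o = 7 + (1/3)*1 = 7 + 1/3 = 22/3 ≈ 7.3333)
a(h) = sqrt(22/3 + h) (a(h) = sqrt(h + 22/3) = sqrt(22/3 + h))
(a((-n(-1, -4) + 2)**2)*E)*(-214) = ((sqrt(66 + 9*(-1*(-1) + 2)**2)/3)*9)*(-214) = ((sqrt(66 + 9*(1 + 2)**2)/3)*9)*(-214) = ((sqrt(66 + 9*3**2)/3)*9)*(-214) = ((sqrt(66 + 9*9)/3)*9)*(-214) = ((sqrt(66 + 81)/3)*9)*(-214) = ((sqrt(147)/3)*9)*(-214) = (((7*sqrt(3))/3)*9)*(-214) = ((7*sqrt(3)/3)*9)*(-214) = (21*sqrt(3))*(-214) = -4494*sqrt(3)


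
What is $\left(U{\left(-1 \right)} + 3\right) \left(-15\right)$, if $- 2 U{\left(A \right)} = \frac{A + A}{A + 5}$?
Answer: $- \frac{195}{4} \approx -48.75$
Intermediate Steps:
$U{\left(A \right)} = - \frac{A}{5 + A}$ ($U{\left(A \right)} = - \frac{\left(A + A\right) \frac{1}{A + 5}}{2} = - \frac{2 A \frac{1}{5 + A}}{2} = - \frac{A}{5 + A}$)
$\left(U{\left(-1 \right)} + 3\right) \left(-15\right) = \left(\left(-1\right) \left(-1\right) \frac{1}{5 - 1} + 3\right) \left(-15\right) = \left(\left(-1\right) \left(-1\right) \frac{1}{4} + 3\right) \left(-15\right) = \left(\frac{1}{4} + 3\right) \left(-15\right) = \frac{13}{4} \left(-15\right) = - \frac{195}{4}$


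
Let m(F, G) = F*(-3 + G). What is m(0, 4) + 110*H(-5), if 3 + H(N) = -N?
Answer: 220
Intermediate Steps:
H(N) = -3 - N
m(0, 4) + 110*H(-5) = 0*(-3 + 4) + 110*(-3 - 1*(-5)) = 0*1 + 110*(-3 + 5) = 0 + 110*2 = 0 + 220 = 220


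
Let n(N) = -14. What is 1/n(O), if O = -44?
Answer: -1/14 ≈ -0.071429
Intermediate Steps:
1/n(O) = 1/(-14) = -1/14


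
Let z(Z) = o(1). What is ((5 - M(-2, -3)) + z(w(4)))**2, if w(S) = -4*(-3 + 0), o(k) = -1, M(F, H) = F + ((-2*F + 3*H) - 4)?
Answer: 225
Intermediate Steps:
M(F, H) = -4 - F + 3*H (M(F, H) = F + (-4 - 2*F + 3*H) = -4 - F + 3*H)
w(S) = 12 (w(S) = -4*(-3) = 12)
z(Z) = -1
((5 - M(-2, -3)) + z(w(4)))**2 = ((5 - (-4 - 1*(-2) + 3*(-3))) - 1)**2 = ((5 - (-4 + 2 - 9)) - 1)**2 = ((5 - 1*(-11)) - 1)**2 = ((5 + 11) - 1)**2 = (16 - 1)**2 = 15**2 = 225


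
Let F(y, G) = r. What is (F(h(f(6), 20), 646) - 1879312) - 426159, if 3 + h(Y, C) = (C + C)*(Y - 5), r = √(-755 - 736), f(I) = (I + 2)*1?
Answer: -2305471 + I*√1491 ≈ -2.3055e+6 + 38.613*I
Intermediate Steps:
f(I) = 2 + I (f(I) = (2 + I)*1 = 2 + I)
r = I*√1491 (r = √(-1491) = I*√1491 ≈ 38.613*I)
h(Y, C) = -3 + 2*C*(-5 + Y) (h(Y, C) = -3 + (C + C)*(Y - 5) = -3 + (2*C)*(-5 + Y) = -3 + 2*C*(-5 + Y))
F(y, G) = I*√1491
(F(h(f(6), 20), 646) - 1879312) - 426159 = (I*√1491 - 1879312) - 426159 = (-1879312 + I*√1491) - 426159 = -2305471 + I*√1491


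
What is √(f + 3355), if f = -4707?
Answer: 26*I*√2 ≈ 36.77*I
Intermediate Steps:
√(f + 3355) = √(-4707 + 3355) = √(-1352) = 26*I*√2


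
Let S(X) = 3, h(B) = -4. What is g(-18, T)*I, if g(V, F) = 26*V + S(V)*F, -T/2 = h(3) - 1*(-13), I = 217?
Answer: -113274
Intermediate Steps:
T = -18 (T = -2*(-4 - 1*(-13)) = -2*(-4 + 13) = -2*9 = -18)
g(V, F) = 3*F + 26*V (g(V, F) = 26*V + 3*F = 3*F + 26*V)
g(-18, T)*I = (3*(-18) + 26*(-18))*217 = (-54 - 468)*217 = -522*217 = -113274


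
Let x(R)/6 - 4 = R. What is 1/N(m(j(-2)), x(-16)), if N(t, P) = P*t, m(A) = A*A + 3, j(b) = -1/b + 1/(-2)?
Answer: -1/216 ≈ -0.0046296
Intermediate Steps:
j(b) = -½ - 1/b (j(b) = -1/b + 1*(-½) = -1/b - ½ = -½ - 1/b)
m(A) = 3 + A² (m(A) = A² + 3 = 3 + A²)
x(R) = 24 + 6*R
1/N(m(j(-2)), x(-16)) = 1/((24 + 6*(-16))*(3 + ((½)*(-2 - 1*(-2))/(-2))²)) = 1/((24 - 96)*(3 + ((½)*(-½)*(-2 + 2))²)) = 1/(-72*(3 + ((½)*(-½)*0)²)) = 1/(-72*(3 + 0²)) = 1/(-72*(3 + 0)) = 1/(-72*3) = 1/(-216) = -1/216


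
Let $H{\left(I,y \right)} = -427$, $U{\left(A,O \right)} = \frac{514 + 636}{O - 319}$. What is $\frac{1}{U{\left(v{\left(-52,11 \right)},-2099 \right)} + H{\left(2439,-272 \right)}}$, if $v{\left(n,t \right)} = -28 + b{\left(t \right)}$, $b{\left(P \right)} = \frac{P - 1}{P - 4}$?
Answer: $- \frac{1209}{516818} \approx -0.0023393$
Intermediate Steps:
$b{\left(P \right)} = \frac{-1 + P}{-4 + P}$
$v{\left(n,t \right)} = -28 + \frac{-1 + t}{-4 + t}$
$U{\left(A,O \right)} = \frac{1150}{-319 + O}$
$\frac{1}{U{\left(v{\left(-52,11 \right)},-2099 \right)} + H{\left(2439,-272 \right)}} = \frac{1}{\frac{1150}{-319 - 2099} - 427} = \frac{1}{\frac{1150}{-2418} - 427} = \frac{1}{1150 \left(- \frac{1}{2418}\right) - 427} = \frac{1}{- \frac{575}{1209} - 427} = \frac{1}{- \frac{516818}{1209}} = - \frac{1209}{516818}$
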